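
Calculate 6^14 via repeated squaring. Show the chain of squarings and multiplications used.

Computing 6^14 by squaring (build up from 6^1; each line after the first costs one multiplication):

6^1 = 6
6^2 = (6^1)^2 = 6^2 = 36
6^3 = 6 * 6^2 = 6 * 36 = 216
6^6 = (6^3)^2 = 216^2 = 46656
6^7 = 6 * 6^6 = 6 * 46656 = 279936
6^14 = (6^7)^2 = 279936^2 = 78364164096

Result: 78364164096
Multiplications needed: 5 (5 lines after 6^1)

6^14 = 78364164096. Using exponentiation by squaring, this requires 5 multiplications. The key idea: if the exponent is even, square the half-power; if odd, multiply by the base once.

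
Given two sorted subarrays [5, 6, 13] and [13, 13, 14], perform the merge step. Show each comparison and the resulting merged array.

Merging process:

Compare 5 vs 13: take 5 from left. Merged: [5]
Compare 6 vs 13: take 6 from left. Merged: [5, 6]
Compare 13 vs 13: take 13 from left. Merged: [5, 6, 13]
Append remaining from right: [13, 13, 14]. Merged: [5, 6, 13, 13, 13, 14]

Final merged array: [5, 6, 13, 13, 13, 14]
Total comparisons: 3

The merged array is [5, 6, 13, 13, 13, 14], requiring 3 comparisons. The merge step runs in O(n) time where n is the total number of elements.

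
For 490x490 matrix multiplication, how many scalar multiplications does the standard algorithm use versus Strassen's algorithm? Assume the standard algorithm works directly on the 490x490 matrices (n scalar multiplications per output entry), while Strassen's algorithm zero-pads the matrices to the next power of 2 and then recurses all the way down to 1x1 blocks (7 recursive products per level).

Matrix multiplication for 490x490 matrices:

Strassen's algorithm requires power-of-2 dimensions. Pad 490x490 to 512x512 (next power of 2).

Standard algorithm: 490^3 = 117649000 multiplications
Strassen's algorithm: 7^(log2(512)) = 7^9 = 40353607 multiplications
Savings: 117649000 - 40353607 = 77295393 multiplications

Standard: 117649000 multiplications (490^3). Strassen: 40353607 multiplications (7^9, after padding to 512x512). Strassen reduces 8 recursive multiplications to 7 at each level.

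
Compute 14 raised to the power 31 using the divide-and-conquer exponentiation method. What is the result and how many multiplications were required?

Computing 14^31 by squaring (build up from 14^1; each line after the first costs one multiplication):

14^1 = 14
14^2 = (14^1)^2 = 14^2 = 196
14^3 = 14 * 14^2 = 14 * 196 = 2744
14^6 = (14^3)^2 = 2744^2 = 7529536
14^7 = 14 * 14^6 = 14 * 7529536 = 105413504
14^14 = (14^7)^2 = 105413504^2 = 11112006825558016
14^15 = 14 * 14^14 = 14 * 11112006825558016 = 155568095557812224
14^30 = (14^15)^2 = 155568095557812224^2 = 24201432355484595421941037243826176
14^31 = 14 * 14^30 = 14 * 24201432355484595421941037243826176 = 338820052976784335907174521413566464

Result: 338820052976784335907174521413566464
Multiplications needed: 8 (8 lines after 14^1)

14^31 = 338820052976784335907174521413566464. Using exponentiation by squaring, this requires 8 multiplications. The key idea: if the exponent is even, square the half-power; if odd, multiply by the base once.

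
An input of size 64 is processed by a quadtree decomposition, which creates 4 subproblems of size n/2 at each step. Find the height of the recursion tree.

For divide and conquer with division factor 2:

Problem sizes at each level:
Level 0: 64
Level 1: 32
Level 2: 16
Level 3: 8
Level 4: 4
Level 5: 2
Level 6: 1

The root is level 0 and the size-1 base case is level 6 (the tree spans levels 0 through 6, i.e. 7 levels counting the root), so the depth is the number of divisions: log_2(64) = 6

The recursion tree depth is log_2(64) = 6. At each level, the problem size is divided by 2, so it takes 6 divisions to reduce to a base case of size 1. The algorithm makes 4 recursive calls at each level.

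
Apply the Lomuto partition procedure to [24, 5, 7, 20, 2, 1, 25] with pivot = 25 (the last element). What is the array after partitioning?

Lomuto partition with pivot = 25:

Initial array: [24, 5, 7, 20, 2, 1, 25]

arr[0]=24 <= 25: swap with position 0, array becomes [24, 5, 7, 20, 2, 1, 25]
arr[1]=5 <= 25: swap with position 1, array becomes [24, 5, 7, 20, 2, 1, 25]
arr[2]=7 <= 25: swap with position 2, array becomes [24, 5, 7, 20, 2, 1, 25]
arr[3]=20 <= 25: swap with position 3, array becomes [24, 5, 7, 20, 2, 1, 25]
arr[4]=2 <= 25: swap with position 4, array becomes [24, 5, 7, 20, 2, 1, 25]
arr[5]=1 <= 25: swap with position 5, array becomes [24, 5, 7, 20, 2, 1, 25]

Place pivot at position 6: [24, 5, 7, 20, 2, 1, 25]
Pivot position: 6

After partitioning with pivot 25, the array becomes [24, 5, 7, 20, 2, 1, 25]. The pivot is placed at index 6. All elements to the left of the pivot are <= 25, and all elements to the right are > 25.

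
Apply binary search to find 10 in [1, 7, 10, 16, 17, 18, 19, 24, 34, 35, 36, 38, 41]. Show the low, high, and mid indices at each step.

Binary search for 10 in [1, 7, 10, 16, 17, 18, 19, 24, 34, 35, 36, 38, 41]:

lo=0, hi=12, mid=6, arr[mid]=19 -> 19 > 10, search left half
lo=0, hi=5, mid=2, arr[mid]=10 -> Found target at index 2!

Binary search finds 10 at index 2 after 2 comparisons. The search repeatedly halves the search space by comparing with the middle element.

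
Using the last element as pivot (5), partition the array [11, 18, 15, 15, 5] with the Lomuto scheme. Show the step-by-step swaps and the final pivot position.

Lomuto partition with pivot = 5:

Initial array: [11, 18, 15, 15, 5]

arr[0]=11 > 5: no swap
arr[1]=18 > 5: no swap
arr[2]=15 > 5: no swap
arr[3]=15 > 5: no swap

Place pivot at position 0: [5, 18, 15, 15, 11]
Pivot position: 0

After partitioning with pivot 5, the array becomes [5, 18, 15, 15, 11]. The pivot is placed at index 0. All elements to the left of the pivot are <= 5, and all elements to the right are > 5.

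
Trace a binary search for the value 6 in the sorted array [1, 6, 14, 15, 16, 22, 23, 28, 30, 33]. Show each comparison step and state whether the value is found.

Binary search for 6 in [1, 6, 14, 15, 16, 22, 23, 28, 30, 33]:

lo=0, hi=9, mid=4, arr[mid]=16 -> 16 > 6, search left half
lo=0, hi=3, mid=1, arr[mid]=6 -> Found target at index 1!

Binary search finds 6 at index 1 after 2 comparisons. The search repeatedly halves the search space by comparing with the middle element.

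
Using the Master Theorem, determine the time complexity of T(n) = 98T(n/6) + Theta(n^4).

Master Theorem for T(n) = 98T(n/6) + O(n^4):

a = 98, b = 6, c = 4
log_b(a) = log_6(98) = 2.5589

Case 3: c = 4 > log_6(98) = 2.5589
T(n) = O(n^4) = O(n^4)

For T(n) = 98T(n/6) + O(n^4): log_6(98) = 2.5589. This is Case 3 of the Master Theorem (c > log_b(a), work dominated by root), giving O(n^4).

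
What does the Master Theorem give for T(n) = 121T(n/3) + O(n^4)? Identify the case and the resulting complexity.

Master Theorem for T(n) = 121T(n/3) + O(n^4):

a = 121, b = 3, c = 4
log_b(a) = log_3(121) = 4.3653

Case 1: c = 4 < log_3(121) = 4.3653
T(n) = O(n^(log_3 121))

For T(n) = 121T(n/3) + O(n^4): log_3(121) = 4.3653. This is Case 1 of the Master Theorem (c < log_b(a), work dominated by leaves), giving O(n^(log_3 121)).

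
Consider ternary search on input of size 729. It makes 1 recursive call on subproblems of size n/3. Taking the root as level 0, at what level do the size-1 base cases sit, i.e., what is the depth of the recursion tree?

For divide and conquer with division factor 3:

Problem sizes at each level:
Level 0: 729
Level 1: 243
Level 2: 81
Level 3: 27
Level 4: 9
Level 5: 3
Level 6: 1

The root is level 0 and the size-1 base case is level 6 (the tree spans levels 0 through 6, i.e. 7 levels counting the root), so the depth is the number of divisions: log_3(729) = 6

The recursion tree depth is log_3(729) = 6. At each level, the problem size is divided by 3, so it takes 6 divisions to reduce to a base case of size 1. The algorithm makes 1 recursive call at each level.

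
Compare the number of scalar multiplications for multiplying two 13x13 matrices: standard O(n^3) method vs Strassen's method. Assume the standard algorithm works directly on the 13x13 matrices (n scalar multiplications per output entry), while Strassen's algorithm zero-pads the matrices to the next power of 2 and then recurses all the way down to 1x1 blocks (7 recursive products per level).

Matrix multiplication for 13x13 matrices:

Strassen's algorithm requires power-of-2 dimensions. Pad 13x13 to 16x16 (next power of 2).

Standard algorithm: 13^3 = 2197 multiplications
Strassen's algorithm: 7^(log2(16)) = 7^4 = 2401 multiplications
Difference: 2197 - 2401 = -204 (Strassen uses MORE here due to padding overhead — for small or just-over-power-of-2 n, padding can outweigh the per-level savings)

Standard: 2197 multiplications (13^3). Strassen: 2401 multiplications (7^4, after padding to 16x16). Strassen reduces 8 recursive multiplications to 7 at each level.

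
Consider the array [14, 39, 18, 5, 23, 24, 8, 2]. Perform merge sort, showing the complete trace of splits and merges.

Merge sort trace:

Split: [14, 39, 18, 5, 23, 24, 8, 2] -> [14, 39, 18, 5] and [23, 24, 8, 2]
  Split: [14, 39, 18, 5] -> [14, 39] and [18, 5]
    Split: [14, 39] -> [14] and [39]
    Merge: [14] + [39] -> [14, 39]
    Split: [18, 5] -> [18] and [5]
    Merge: [18] + [5] -> [5, 18]
  Merge: [14, 39] + [5, 18] -> [5, 14, 18, 39]
  Split: [23, 24, 8, 2] -> [23, 24] and [8, 2]
    Split: [23, 24] -> [23] and [24]
    Merge: [23] + [24] -> [23, 24]
    Split: [8, 2] -> [8] and [2]
    Merge: [8] + [2] -> [2, 8]
  Merge: [23, 24] + [2, 8] -> [2, 8, 23, 24]
Merge: [5, 14, 18, 39] + [2, 8, 23, 24] -> [2, 5, 8, 14, 18, 23, 24, 39]

Final sorted array: [2, 5, 8, 14, 18, 23, 24, 39]

The merge sort proceeds by recursively splitting the array and merging sorted halves.
After all merges, the sorted array is [2, 5, 8, 14, 18, 23, 24, 39].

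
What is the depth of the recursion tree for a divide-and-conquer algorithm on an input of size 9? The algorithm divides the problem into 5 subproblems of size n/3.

For divide and conquer with division factor 3:

Problem sizes at each level:
Level 0: 9
Level 1: 3
Level 2: 1

The root is level 0 and the size-1 base case is level 2 (the tree spans levels 0 through 2, i.e. 3 levels counting the root), so the depth is the number of divisions: log_3(9) = 2

The recursion tree depth is log_3(9) = 2. At each level, the problem size is divided by 3, so it takes 2 divisions to reduce to a base case of size 1. The algorithm makes 5 recursive calls at each level.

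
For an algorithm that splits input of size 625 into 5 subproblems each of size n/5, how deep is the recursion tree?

For divide and conquer with division factor 5:

Problem sizes at each level:
Level 0: 625
Level 1: 125
Level 2: 25
Level 3: 5
Level 4: 1

The root is level 0 and the size-1 base case is level 4 (the tree spans levels 0 through 4, i.e. 5 levels counting the root), so the depth is the number of divisions: log_5(625) = 4

The recursion tree depth is log_5(625) = 4. At each level, the problem size is divided by 5, so it takes 4 divisions to reduce to a base case of size 1. The algorithm makes 5 recursive calls at each level.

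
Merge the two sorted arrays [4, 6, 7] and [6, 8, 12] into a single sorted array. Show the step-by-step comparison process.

Merging process:

Compare 4 vs 6: take 4 from left. Merged: [4]
Compare 6 vs 6: take 6 from left. Merged: [4, 6]
Compare 7 vs 6: take 6 from right. Merged: [4, 6, 6]
Compare 7 vs 8: take 7 from left. Merged: [4, 6, 6, 7]
Append remaining from right: [8, 12]. Merged: [4, 6, 6, 7, 8, 12]

Final merged array: [4, 6, 6, 7, 8, 12]
Total comparisons: 4

The merged array is [4, 6, 6, 7, 8, 12], requiring 4 comparisons. The merge step runs in O(n) time where n is the total number of elements.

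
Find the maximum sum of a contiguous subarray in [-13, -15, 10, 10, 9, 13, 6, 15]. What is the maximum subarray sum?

Using Kadane's algorithm on [-13, -15, 10, 10, 9, 13, 6, 15]:

Scanning through the array:
Position 1 (value -15): max_ending_here = -15, max_so_far = -13
Position 2 (value 10): max_ending_here = 10, max_so_far = 10
Position 3 (value 10): max_ending_here = 20, max_so_far = 20
Position 4 (value 9): max_ending_here = 29, max_so_far = 29
Position 5 (value 13): max_ending_here = 42, max_so_far = 42
Position 6 (value 6): max_ending_here = 48, max_so_far = 48
Position 7 (value 15): max_ending_here = 63, max_so_far = 63

Maximum subarray: [10, 10, 9, 13, 6, 15]
Maximum sum: 63

The maximum subarray is [10, 10, 9, 13, 6, 15] with sum 63. This subarray runs from index 2 to index 7.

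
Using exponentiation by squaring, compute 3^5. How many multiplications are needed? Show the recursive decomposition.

Computing 3^5 by squaring (build up from 3^1; each line after the first costs one multiplication):

3^1 = 3
3^2 = (3^1)^2 = 3^2 = 9
3^4 = (3^2)^2 = 9^2 = 81
3^5 = 3 * 3^4 = 3 * 81 = 243

Result: 243
Multiplications needed: 3 (3 lines after 3^1)

3^5 = 243. Using exponentiation by squaring, this requires 3 multiplications. The key idea: if the exponent is even, square the half-power; if odd, multiply by the base once.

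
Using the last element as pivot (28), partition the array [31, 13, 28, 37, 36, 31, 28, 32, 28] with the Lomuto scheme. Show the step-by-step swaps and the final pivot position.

Lomuto partition with pivot = 28:

Initial array: [31, 13, 28, 37, 36, 31, 28, 32, 28]

arr[0]=31 > 28: no swap
arr[1]=13 <= 28: swap with position 0, array becomes [13, 31, 28, 37, 36, 31, 28, 32, 28]
arr[2]=28 <= 28: swap with position 1, array becomes [13, 28, 31, 37, 36, 31, 28, 32, 28]
arr[3]=37 > 28: no swap
arr[4]=36 > 28: no swap
arr[5]=31 > 28: no swap
arr[6]=28 <= 28: swap with position 2, array becomes [13, 28, 28, 37, 36, 31, 31, 32, 28]
arr[7]=32 > 28: no swap

Place pivot at position 3: [13, 28, 28, 28, 36, 31, 31, 32, 37]
Pivot position: 3

After partitioning with pivot 28, the array becomes [13, 28, 28, 28, 36, 31, 31, 32, 37]. The pivot is placed at index 3. All elements to the left of the pivot are <= 28, and all elements to the right are > 28.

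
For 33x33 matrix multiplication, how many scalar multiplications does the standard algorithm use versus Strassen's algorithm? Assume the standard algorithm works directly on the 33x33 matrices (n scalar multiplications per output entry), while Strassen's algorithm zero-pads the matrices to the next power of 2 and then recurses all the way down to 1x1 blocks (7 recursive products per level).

Matrix multiplication for 33x33 matrices:

Strassen's algorithm requires power-of-2 dimensions. Pad 33x33 to 64x64 (next power of 2).

Standard algorithm: 33^3 = 35937 multiplications
Strassen's algorithm: 7^(log2(64)) = 7^6 = 117649 multiplications
Difference: 35937 - 117649 = -81712 (Strassen uses MORE here due to padding overhead — for small or just-over-power-of-2 n, padding can outweigh the per-level savings)

Standard: 35937 multiplications (33^3). Strassen: 117649 multiplications (7^6, after padding to 64x64). Strassen reduces 8 recursive multiplications to 7 at each level.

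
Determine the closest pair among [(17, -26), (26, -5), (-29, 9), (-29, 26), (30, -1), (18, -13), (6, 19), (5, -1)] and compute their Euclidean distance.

Computing all pairwise distances among 8 points:

d((17, -26), (26, -5)) = 22.8473
d((17, -26), (-29, 9)) = 57.8014
d((17, -26), (-29, 26)) = 69.4262
d((17, -26), (30, -1)) = 28.178
d((17, -26), (18, -13)) = 13.0384
d((17, -26), (6, 19)) = 46.3249
d((17, -26), (5, -1)) = 27.7308
d((26, -5), (-29, 9)) = 56.7539
d((26, -5), (-29, 26)) = 63.1348
d((26, -5), (30, -1)) = 5.6569 <-- minimum
d((26, -5), (18, -13)) = 11.3137
d((26, -5), (6, 19)) = 31.241
d((26, -5), (5, -1)) = 21.3776
d((-29, 9), (-29, 26)) = 17.0
d((-29, 9), (30, -1)) = 59.8415
d((-29, 9), (18, -13)) = 51.8941
d((-29, 9), (6, 19)) = 36.4005
d((-29, 9), (5, -1)) = 35.4401
d((-29, 26), (30, -1)) = 64.8845
d((-29, 26), (18, -13)) = 61.0737
d((-29, 26), (6, 19)) = 35.6931
d((-29, 26), (5, -1)) = 43.4166
d((30, -1), (18, -13)) = 16.9706
d((30, -1), (6, 19)) = 31.241
d((30, -1), (5, -1)) = 25.0
d((18, -13), (6, 19)) = 34.176
d((18, -13), (5, -1)) = 17.6918
d((6, 19), (5, -1)) = 20.025

Closest pair: (26, -5) and (30, -1) with distance 5.6569

The closest pair is (26, -5) and (30, -1) with Euclidean distance 5.6569. For 8 points, brute-force pairwise comparison is shown above. For large n, the divide-and-conquer algorithm (sort by x, recurse on halves, check the dividing strip) achieves O(n log n).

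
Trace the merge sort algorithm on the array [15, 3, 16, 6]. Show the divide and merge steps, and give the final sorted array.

Merge sort trace:

Split: [15, 3, 16, 6] -> [15, 3] and [16, 6]
  Split: [15, 3] -> [15] and [3]
  Merge: [15] + [3] -> [3, 15]
  Split: [16, 6] -> [16] and [6]
  Merge: [16] + [6] -> [6, 16]
Merge: [3, 15] + [6, 16] -> [3, 6, 15, 16]

Final sorted array: [3, 6, 15, 16]

The merge sort proceeds by recursively splitting the array and merging sorted halves.
After all merges, the sorted array is [3, 6, 15, 16].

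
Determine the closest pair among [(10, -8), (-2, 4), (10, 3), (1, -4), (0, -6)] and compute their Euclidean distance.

Computing all pairwise distances among 5 points:

d((10, -8), (-2, 4)) = 16.9706
d((10, -8), (10, 3)) = 11.0
d((10, -8), (1, -4)) = 9.8489
d((10, -8), (0, -6)) = 10.198
d((-2, 4), (10, 3)) = 12.0416
d((-2, 4), (1, -4)) = 8.544
d((-2, 4), (0, -6)) = 10.198
d((10, 3), (1, -4)) = 11.4018
d((10, 3), (0, -6)) = 13.4536
d((1, -4), (0, -6)) = 2.2361 <-- minimum

Closest pair: (1, -4) and (0, -6) with distance 2.2361

The closest pair is (1, -4) and (0, -6) with Euclidean distance 2.2361. For 5 points, brute-force pairwise comparison is shown above. For large n, the divide-and-conquer algorithm (sort by x, recurse on halves, check the dividing strip) achieves O(n log n).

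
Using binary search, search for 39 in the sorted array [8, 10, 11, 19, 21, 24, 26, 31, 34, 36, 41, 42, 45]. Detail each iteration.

Binary search for 39 in [8, 10, 11, 19, 21, 24, 26, 31, 34, 36, 41, 42, 45]:

lo=0, hi=12, mid=6, arr[mid]=26 -> 26 < 39, search right half
lo=7, hi=12, mid=9, arr[mid]=36 -> 36 < 39, search right half
lo=10, hi=12, mid=11, arr[mid]=42 -> 42 > 39, search left half
lo=10, hi=10, mid=10, arr[mid]=41 -> 41 > 39, search left half
lo=10 > hi=9, target 39 not found

Binary search determines that 39 is not in the array after 4 comparisons. The search space was exhausted without finding the target.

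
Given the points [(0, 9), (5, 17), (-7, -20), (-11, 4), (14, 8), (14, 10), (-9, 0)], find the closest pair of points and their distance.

Computing all pairwise distances among 7 points:

d((0, 9), (5, 17)) = 9.434
d((0, 9), (-7, -20)) = 29.8329
d((0, 9), (-11, 4)) = 12.083
d((0, 9), (14, 8)) = 14.0357
d((0, 9), (14, 10)) = 14.0357
d((0, 9), (-9, 0)) = 12.7279
d((5, 17), (-7, -20)) = 38.8973
d((5, 17), (-11, 4)) = 20.6155
d((5, 17), (14, 8)) = 12.7279
d((5, 17), (14, 10)) = 11.4018
d((5, 17), (-9, 0)) = 22.0227
d((-7, -20), (-11, 4)) = 24.3311
d((-7, -20), (14, 8)) = 35.0
d((-7, -20), (14, 10)) = 36.6197
d((-7, -20), (-9, 0)) = 20.0998
d((-11, 4), (14, 8)) = 25.318
d((-11, 4), (14, 10)) = 25.7099
d((-11, 4), (-9, 0)) = 4.4721
d((14, 8), (14, 10)) = 2.0 <-- minimum
d((14, 8), (-9, 0)) = 24.3516
d((14, 10), (-9, 0)) = 25.0799

Closest pair: (14, 8) and (14, 10) with distance 2.0

The closest pair is (14, 8) and (14, 10) with Euclidean distance 2.0. For 7 points, brute-force pairwise comparison is shown above. For large n, the divide-and-conquer algorithm (sort by x, recurse on halves, check the dividing strip) achieves O(n log n).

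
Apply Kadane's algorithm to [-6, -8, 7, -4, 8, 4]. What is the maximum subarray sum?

Using Kadane's algorithm on [-6, -8, 7, -4, 8, 4]:

Scanning through the array:
Position 1 (value -8): max_ending_here = -8, max_so_far = -6
Position 2 (value 7): max_ending_here = 7, max_so_far = 7
Position 3 (value -4): max_ending_here = 3, max_so_far = 7
Position 4 (value 8): max_ending_here = 11, max_so_far = 11
Position 5 (value 4): max_ending_here = 15, max_so_far = 15

Maximum subarray: [7, -4, 8, 4]
Maximum sum: 15

The maximum subarray is [7, -4, 8, 4] with sum 15. This subarray runs from index 2 to index 5.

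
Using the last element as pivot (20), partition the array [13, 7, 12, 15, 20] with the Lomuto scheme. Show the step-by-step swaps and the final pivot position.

Lomuto partition with pivot = 20:

Initial array: [13, 7, 12, 15, 20]

arr[0]=13 <= 20: swap with position 0, array becomes [13, 7, 12, 15, 20]
arr[1]=7 <= 20: swap with position 1, array becomes [13, 7, 12, 15, 20]
arr[2]=12 <= 20: swap with position 2, array becomes [13, 7, 12, 15, 20]
arr[3]=15 <= 20: swap with position 3, array becomes [13, 7, 12, 15, 20]

Place pivot at position 4: [13, 7, 12, 15, 20]
Pivot position: 4

After partitioning with pivot 20, the array becomes [13, 7, 12, 15, 20]. The pivot is placed at index 4. All elements to the left of the pivot are <= 20, and all elements to the right are > 20.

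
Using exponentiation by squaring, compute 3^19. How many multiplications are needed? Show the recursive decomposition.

Computing 3^19 by squaring (build up from 3^1; each line after the first costs one multiplication):

3^1 = 3
3^2 = (3^1)^2 = 3^2 = 9
3^4 = (3^2)^2 = 9^2 = 81
3^8 = (3^4)^2 = 81^2 = 6561
3^9 = 3 * 3^8 = 3 * 6561 = 19683
3^18 = (3^9)^2 = 19683^2 = 387420489
3^19 = 3 * 3^18 = 3 * 387420489 = 1162261467

Result: 1162261467
Multiplications needed: 6 (6 lines after 3^1)

3^19 = 1162261467. Using exponentiation by squaring, this requires 6 multiplications. The key idea: if the exponent is even, square the half-power; if odd, multiply by the base once.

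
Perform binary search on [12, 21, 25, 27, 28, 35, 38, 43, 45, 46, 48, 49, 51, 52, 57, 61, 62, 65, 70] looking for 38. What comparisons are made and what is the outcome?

Binary search for 38 in [12, 21, 25, 27, 28, 35, 38, 43, 45, 46, 48, 49, 51, 52, 57, 61, 62, 65, 70]:

lo=0, hi=18, mid=9, arr[mid]=46 -> 46 > 38, search left half
lo=0, hi=8, mid=4, arr[mid]=28 -> 28 < 38, search right half
lo=5, hi=8, mid=6, arr[mid]=38 -> Found target at index 6!

Binary search finds 38 at index 6 after 3 comparisons. The search repeatedly halves the search space by comparing with the middle element.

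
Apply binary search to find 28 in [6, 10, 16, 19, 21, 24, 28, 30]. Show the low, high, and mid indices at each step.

Binary search for 28 in [6, 10, 16, 19, 21, 24, 28, 30]:

lo=0, hi=7, mid=3, arr[mid]=19 -> 19 < 28, search right half
lo=4, hi=7, mid=5, arr[mid]=24 -> 24 < 28, search right half
lo=6, hi=7, mid=6, arr[mid]=28 -> Found target at index 6!

Binary search finds 28 at index 6 after 3 comparisons. The search repeatedly halves the search space by comparing with the middle element.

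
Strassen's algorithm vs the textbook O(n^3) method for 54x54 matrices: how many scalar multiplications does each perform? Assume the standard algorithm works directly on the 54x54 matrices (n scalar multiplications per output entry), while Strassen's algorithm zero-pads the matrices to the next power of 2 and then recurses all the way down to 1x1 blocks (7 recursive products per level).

Matrix multiplication for 54x54 matrices:

Strassen's algorithm requires power-of-2 dimensions. Pad 54x54 to 64x64 (next power of 2).

Standard algorithm: 54^3 = 157464 multiplications
Strassen's algorithm: 7^(log2(64)) = 7^6 = 117649 multiplications
Savings: 157464 - 117649 = 39815 multiplications

Standard: 157464 multiplications (54^3). Strassen: 117649 multiplications (7^6, after padding to 64x64). Strassen reduces 8 recursive multiplications to 7 at each level.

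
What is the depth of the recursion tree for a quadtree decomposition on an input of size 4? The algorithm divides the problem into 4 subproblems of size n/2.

For divide and conquer with division factor 2:

Problem sizes at each level:
Level 0: 4
Level 1: 2
Level 2: 1

The root is level 0 and the size-1 base case is level 2 (the tree spans levels 0 through 2, i.e. 3 levels counting the root), so the depth is the number of divisions: log_2(4) = 2

The recursion tree depth is log_2(4) = 2. At each level, the problem size is divided by 2, so it takes 2 divisions to reduce to a base case of size 1. The algorithm makes 4 recursive calls at each level.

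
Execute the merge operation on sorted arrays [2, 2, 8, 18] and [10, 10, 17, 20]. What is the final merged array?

Merging process:

Compare 2 vs 10: take 2 from left. Merged: [2]
Compare 2 vs 10: take 2 from left. Merged: [2, 2]
Compare 8 vs 10: take 8 from left. Merged: [2, 2, 8]
Compare 18 vs 10: take 10 from right. Merged: [2, 2, 8, 10]
Compare 18 vs 10: take 10 from right. Merged: [2, 2, 8, 10, 10]
Compare 18 vs 17: take 17 from right. Merged: [2, 2, 8, 10, 10, 17]
Compare 18 vs 20: take 18 from left. Merged: [2, 2, 8, 10, 10, 17, 18]
Append remaining from right: [20]. Merged: [2, 2, 8, 10, 10, 17, 18, 20]

Final merged array: [2, 2, 8, 10, 10, 17, 18, 20]
Total comparisons: 7

The merged array is [2, 2, 8, 10, 10, 17, 18, 20], requiring 7 comparisons. The merge step runs in O(n) time where n is the total number of elements.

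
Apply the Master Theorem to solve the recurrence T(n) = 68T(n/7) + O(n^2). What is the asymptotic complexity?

Master Theorem for T(n) = 68T(n/7) + O(n^2):

a = 68, b = 7, c = 2
log_b(a) = log_7(68) = 2.1684

Case 1: c = 2 < log_7(68) = 2.1684
T(n) = O(n^(log_7 68))

For T(n) = 68T(n/7) + O(n^2): log_7(68) = 2.1684. This is Case 1 of the Master Theorem (c < log_b(a), work dominated by leaves), giving O(n^(log_7 68)).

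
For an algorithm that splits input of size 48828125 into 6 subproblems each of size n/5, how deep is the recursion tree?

For divide and conquer with division factor 5:

Problem sizes at each level:
Level 0: 48828125
Level 1: 9765625
Level 2: 1953125
Level 3: 390625
Level 4: 78125
Level 5: 15625
Level 6: 3125
Level 7: 625
Level 8: 125
Level 9: 25
Level 10: 5
Level 11: 1

The root is level 0 and the size-1 base case is level 11 (the tree spans levels 0 through 11, i.e. 12 levels counting the root), so the depth is the number of divisions: log_5(48828125) = 11

The recursion tree depth is log_5(48828125) = 11. At each level, the problem size is divided by 5, so it takes 11 divisions to reduce to a base case of size 1. The algorithm makes 6 recursive calls at each level.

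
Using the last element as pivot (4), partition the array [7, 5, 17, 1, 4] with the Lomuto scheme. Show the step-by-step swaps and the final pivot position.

Lomuto partition with pivot = 4:

Initial array: [7, 5, 17, 1, 4]

arr[0]=7 > 4: no swap
arr[1]=5 > 4: no swap
arr[2]=17 > 4: no swap
arr[3]=1 <= 4: swap with position 0, array becomes [1, 5, 17, 7, 4]

Place pivot at position 1: [1, 4, 17, 7, 5]
Pivot position: 1

After partitioning with pivot 4, the array becomes [1, 4, 17, 7, 5]. The pivot is placed at index 1. All elements to the left of the pivot are <= 4, and all elements to the right are > 4.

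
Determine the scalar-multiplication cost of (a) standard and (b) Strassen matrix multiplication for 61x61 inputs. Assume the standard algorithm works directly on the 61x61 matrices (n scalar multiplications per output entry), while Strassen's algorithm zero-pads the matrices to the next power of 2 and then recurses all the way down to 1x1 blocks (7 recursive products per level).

Matrix multiplication for 61x61 matrices:

Strassen's algorithm requires power-of-2 dimensions. Pad 61x61 to 64x64 (next power of 2).

Standard algorithm: 61^3 = 226981 multiplications
Strassen's algorithm: 7^(log2(64)) = 7^6 = 117649 multiplications
Savings: 226981 - 117649 = 109332 multiplications

Standard: 226981 multiplications (61^3). Strassen: 117649 multiplications (7^6, after padding to 64x64). Strassen reduces 8 recursive multiplications to 7 at each level.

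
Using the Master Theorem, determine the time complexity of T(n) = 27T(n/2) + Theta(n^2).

Master Theorem for T(n) = 27T(n/2) + O(n^2):

a = 27, b = 2, c = 2
log_b(a) = log_2(27) = 4.7549

Case 1: c = 2 < log_2(27) = 4.7549
T(n) = O(n^(log_2 27))

For T(n) = 27T(n/2) + O(n^2): log_2(27) = 4.7549. This is Case 1 of the Master Theorem (c < log_b(a), work dominated by leaves), giving O(n^(log_2 27)).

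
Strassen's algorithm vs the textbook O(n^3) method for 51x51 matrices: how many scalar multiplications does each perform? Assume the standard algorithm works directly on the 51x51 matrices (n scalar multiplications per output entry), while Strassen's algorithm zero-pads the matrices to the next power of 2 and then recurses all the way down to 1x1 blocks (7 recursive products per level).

Matrix multiplication for 51x51 matrices:

Strassen's algorithm requires power-of-2 dimensions. Pad 51x51 to 64x64 (next power of 2).

Standard algorithm: 51^3 = 132651 multiplications
Strassen's algorithm: 7^(log2(64)) = 7^6 = 117649 multiplications
Savings: 132651 - 117649 = 15002 multiplications

Standard: 132651 multiplications (51^3). Strassen: 117649 multiplications (7^6, after padding to 64x64). Strassen reduces 8 recursive multiplications to 7 at each level.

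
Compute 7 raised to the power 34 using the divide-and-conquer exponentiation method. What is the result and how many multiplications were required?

Computing 7^34 by squaring (build up from 7^1; each line after the first costs one multiplication):

7^1 = 7
7^2 = (7^1)^2 = 7^2 = 49
7^4 = (7^2)^2 = 49^2 = 2401
7^8 = (7^4)^2 = 2401^2 = 5764801
7^16 = (7^8)^2 = 5764801^2 = 33232930569601
7^17 = 7 * 7^16 = 7 * 33232930569601 = 232630513987207
7^34 = (7^17)^2 = 232630513987207^2 = 54116956037952111668959660849

Result: 54116956037952111668959660849
Multiplications needed: 6 (6 lines after 7^1)

7^34 = 54116956037952111668959660849. Using exponentiation by squaring, this requires 6 multiplications. The key idea: if the exponent is even, square the half-power; if odd, multiply by the base once.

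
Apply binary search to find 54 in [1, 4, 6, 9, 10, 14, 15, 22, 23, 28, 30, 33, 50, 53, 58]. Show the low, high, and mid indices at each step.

Binary search for 54 in [1, 4, 6, 9, 10, 14, 15, 22, 23, 28, 30, 33, 50, 53, 58]:

lo=0, hi=14, mid=7, arr[mid]=22 -> 22 < 54, search right half
lo=8, hi=14, mid=11, arr[mid]=33 -> 33 < 54, search right half
lo=12, hi=14, mid=13, arr[mid]=53 -> 53 < 54, search right half
lo=14, hi=14, mid=14, arr[mid]=58 -> 58 > 54, search left half
lo=14 > hi=13, target 54 not found

Binary search determines that 54 is not in the array after 4 comparisons. The search space was exhausted without finding the target.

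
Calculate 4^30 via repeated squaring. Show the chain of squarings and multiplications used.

Computing 4^30 by squaring (build up from 4^1; each line after the first costs one multiplication):

4^1 = 4
4^2 = (4^1)^2 = 4^2 = 16
4^3 = 4 * 4^2 = 4 * 16 = 64
4^6 = (4^3)^2 = 64^2 = 4096
4^7 = 4 * 4^6 = 4 * 4096 = 16384
4^14 = (4^7)^2 = 16384^2 = 268435456
4^15 = 4 * 4^14 = 4 * 268435456 = 1073741824
4^30 = (4^15)^2 = 1073741824^2 = 1152921504606846976

Result: 1152921504606846976
Multiplications needed: 7 (7 lines after 4^1)

4^30 = 1152921504606846976. Using exponentiation by squaring, this requires 7 multiplications. The key idea: if the exponent is even, square the half-power; if odd, multiply by the base once.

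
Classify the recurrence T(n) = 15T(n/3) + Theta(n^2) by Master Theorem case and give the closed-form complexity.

Master Theorem for T(n) = 15T(n/3) + O(n^2):

a = 15, b = 3, c = 2
log_b(a) = log_3(15) = 2.4650

Case 1: c = 2 < log_3(15) = 2.4650
T(n) = O(n^(log_3 15))

For T(n) = 15T(n/3) + O(n^2): log_3(15) = 2.4650. This is Case 1 of the Master Theorem (c < log_b(a), work dominated by leaves), giving O(n^(log_3 15)).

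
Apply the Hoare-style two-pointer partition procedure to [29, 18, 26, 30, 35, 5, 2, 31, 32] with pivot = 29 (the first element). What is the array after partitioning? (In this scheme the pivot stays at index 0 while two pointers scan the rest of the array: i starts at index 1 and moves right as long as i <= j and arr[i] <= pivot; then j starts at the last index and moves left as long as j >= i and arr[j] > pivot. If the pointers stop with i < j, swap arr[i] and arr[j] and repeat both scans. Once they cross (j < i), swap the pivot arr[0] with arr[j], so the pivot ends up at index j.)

Hoare-style two-pointer partition with pivot = 29:

Initial array: [29, 18, 26, 30, 35, 5, 2, 31, 32]

Pointers start at i = 1, j = 8.
i stops at index 3 (arr[3]=30 > 29), j stops at index 6 (arr[6]=2 <= 29): swap arr[3] and arr[6], array becomes [29, 18, 26, 2, 35, 5, 30, 31, 32]
i stops at index 4 (arr[4]=35 > 29), j stops at index 5 (arr[5]=5 <= 29): swap arr[4] and arr[5], array becomes [29, 18, 26, 2, 5, 35, 30, 31, 32]
i ends at 5, j ends at 4: the pointers have crossed (j < i), so scanning stops.

Swap pivot arr[0] with arr[4] to place pivot at position 4: [5, 18, 26, 2, 29, 35, 30, 31, 32]
Pivot position: 4

After partitioning with pivot 29, the array becomes [5, 18, 26, 2, 29, 35, 30, 31, 32]. The pivot is placed at index 4. All elements to the left of the pivot are <= 29, and all elements to the right are > 29.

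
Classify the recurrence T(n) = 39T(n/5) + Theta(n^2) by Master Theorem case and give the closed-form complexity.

Master Theorem for T(n) = 39T(n/5) + O(n^2):

a = 39, b = 5, c = 2
log_b(a) = log_5(39) = 2.2763

Case 1: c = 2 < log_5(39) = 2.2763
T(n) = O(n^(log_5 39))

For T(n) = 39T(n/5) + O(n^2): log_5(39) = 2.2763. This is Case 1 of the Master Theorem (c < log_b(a), work dominated by leaves), giving O(n^(log_5 39)).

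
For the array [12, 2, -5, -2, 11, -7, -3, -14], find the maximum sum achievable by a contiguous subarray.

Using Kadane's algorithm on [12, 2, -5, -2, 11, -7, -3, -14]:

Scanning through the array:
Position 1 (value 2): max_ending_here = 14, max_so_far = 14
Position 2 (value -5): max_ending_here = 9, max_so_far = 14
Position 3 (value -2): max_ending_here = 7, max_so_far = 14
Position 4 (value 11): max_ending_here = 18, max_so_far = 18
Position 5 (value -7): max_ending_here = 11, max_so_far = 18
Position 6 (value -3): max_ending_here = 8, max_so_far = 18
Position 7 (value -14): max_ending_here = -6, max_so_far = 18

Maximum subarray: [12, 2, -5, -2, 11]
Maximum sum: 18

The maximum subarray is [12, 2, -5, -2, 11] with sum 18. This subarray runs from index 0 to index 4.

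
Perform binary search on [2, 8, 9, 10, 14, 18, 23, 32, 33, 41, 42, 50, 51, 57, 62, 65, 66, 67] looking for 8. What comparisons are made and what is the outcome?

Binary search for 8 in [2, 8, 9, 10, 14, 18, 23, 32, 33, 41, 42, 50, 51, 57, 62, 65, 66, 67]:

lo=0, hi=17, mid=8, arr[mid]=33 -> 33 > 8, search left half
lo=0, hi=7, mid=3, arr[mid]=10 -> 10 > 8, search left half
lo=0, hi=2, mid=1, arr[mid]=8 -> Found target at index 1!

Binary search finds 8 at index 1 after 3 comparisons. The search repeatedly halves the search space by comparing with the middle element.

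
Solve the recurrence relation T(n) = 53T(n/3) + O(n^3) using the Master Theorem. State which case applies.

Master Theorem for T(n) = 53T(n/3) + O(n^3):

a = 53, b = 3, c = 3
log_b(a) = log_3(53) = 3.6139

Case 1: c = 3 < log_3(53) = 3.6139
T(n) = O(n^(log_3 53))

For T(n) = 53T(n/3) + O(n^3): log_3(53) = 3.6139. This is Case 1 of the Master Theorem (c < log_b(a), work dominated by leaves), giving O(n^(log_3 53)).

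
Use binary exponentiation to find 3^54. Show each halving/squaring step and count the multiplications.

Computing 3^54 by squaring (build up from 3^1; each line after the first costs one multiplication):

3^1 = 3
3^2 = (3^1)^2 = 3^2 = 9
3^3 = 3 * 3^2 = 3 * 9 = 27
3^6 = (3^3)^2 = 27^2 = 729
3^12 = (3^6)^2 = 729^2 = 531441
3^13 = 3 * 3^12 = 3 * 531441 = 1594323
3^26 = (3^13)^2 = 1594323^2 = 2541865828329
3^27 = 3 * 3^26 = 3 * 2541865828329 = 7625597484987
3^54 = (3^27)^2 = 7625597484987^2 = 58149737003040059690390169

Result: 58149737003040059690390169
Multiplications needed: 8 (8 lines after 3^1)

3^54 = 58149737003040059690390169. Using exponentiation by squaring, this requires 8 multiplications. The key idea: if the exponent is even, square the half-power; if odd, multiply by the base once.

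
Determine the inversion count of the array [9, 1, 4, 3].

Finding inversions in [9, 1, 4, 3]:

(0, 1): arr[0]=9 > arr[1]=1
(0, 2): arr[0]=9 > arr[2]=4
(0, 3): arr[0]=9 > arr[3]=3
(2, 3): arr[2]=4 > arr[3]=3

Total inversions: 4

The array has 4 inversion(s): (0,1), (0,2), (0,3), (2,3). Each pair (i,j) satisfies i < j and arr[i] > arr[j].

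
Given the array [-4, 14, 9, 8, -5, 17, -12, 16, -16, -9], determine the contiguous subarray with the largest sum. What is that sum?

Using Kadane's algorithm on [-4, 14, 9, 8, -5, 17, -12, 16, -16, -9]:

Scanning through the array:
Position 1 (value 14): max_ending_here = 14, max_so_far = 14
Position 2 (value 9): max_ending_here = 23, max_so_far = 23
Position 3 (value 8): max_ending_here = 31, max_so_far = 31
Position 4 (value -5): max_ending_here = 26, max_so_far = 31
Position 5 (value 17): max_ending_here = 43, max_so_far = 43
Position 6 (value -12): max_ending_here = 31, max_so_far = 43
Position 7 (value 16): max_ending_here = 47, max_so_far = 47
Position 8 (value -16): max_ending_here = 31, max_so_far = 47
Position 9 (value -9): max_ending_here = 22, max_so_far = 47

Maximum subarray: [14, 9, 8, -5, 17, -12, 16]
Maximum sum: 47

The maximum subarray is [14, 9, 8, -5, 17, -12, 16] with sum 47. This subarray runs from index 1 to index 7.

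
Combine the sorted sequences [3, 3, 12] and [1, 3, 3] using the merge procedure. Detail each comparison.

Merging process:

Compare 3 vs 1: take 1 from right. Merged: [1]
Compare 3 vs 3: take 3 from left. Merged: [1, 3]
Compare 3 vs 3: take 3 from left. Merged: [1, 3, 3]
Compare 12 vs 3: take 3 from right. Merged: [1, 3, 3, 3]
Compare 12 vs 3: take 3 from right. Merged: [1, 3, 3, 3, 3]
Append remaining from left: [12]. Merged: [1, 3, 3, 3, 3, 12]

Final merged array: [1, 3, 3, 3, 3, 12]
Total comparisons: 5

The merged array is [1, 3, 3, 3, 3, 12], requiring 5 comparisons. The merge step runs in O(n) time where n is the total number of elements.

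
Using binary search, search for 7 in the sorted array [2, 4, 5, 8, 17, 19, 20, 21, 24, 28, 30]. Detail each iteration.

Binary search for 7 in [2, 4, 5, 8, 17, 19, 20, 21, 24, 28, 30]:

lo=0, hi=10, mid=5, arr[mid]=19 -> 19 > 7, search left half
lo=0, hi=4, mid=2, arr[mid]=5 -> 5 < 7, search right half
lo=3, hi=4, mid=3, arr[mid]=8 -> 8 > 7, search left half
lo=3 > hi=2, target 7 not found

Binary search determines that 7 is not in the array after 3 comparisons. The search space was exhausted without finding the target.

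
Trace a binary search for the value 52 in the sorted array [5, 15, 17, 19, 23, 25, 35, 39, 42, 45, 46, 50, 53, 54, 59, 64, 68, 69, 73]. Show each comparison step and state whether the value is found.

Binary search for 52 in [5, 15, 17, 19, 23, 25, 35, 39, 42, 45, 46, 50, 53, 54, 59, 64, 68, 69, 73]:

lo=0, hi=18, mid=9, arr[mid]=45 -> 45 < 52, search right half
lo=10, hi=18, mid=14, arr[mid]=59 -> 59 > 52, search left half
lo=10, hi=13, mid=11, arr[mid]=50 -> 50 < 52, search right half
lo=12, hi=13, mid=12, arr[mid]=53 -> 53 > 52, search left half
lo=12 > hi=11, target 52 not found

Binary search determines that 52 is not in the array after 4 comparisons. The search space was exhausted without finding the target.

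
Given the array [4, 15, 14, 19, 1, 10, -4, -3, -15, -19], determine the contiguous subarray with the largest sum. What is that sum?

Using Kadane's algorithm on [4, 15, 14, 19, 1, 10, -4, -3, -15, -19]:

Scanning through the array:
Position 1 (value 15): max_ending_here = 19, max_so_far = 19
Position 2 (value 14): max_ending_here = 33, max_so_far = 33
Position 3 (value 19): max_ending_here = 52, max_so_far = 52
Position 4 (value 1): max_ending_here = 53, max_so_far = 53
Position 5 (value 10): max_ending_here = 63, max_so_far = 63
Position 6 (value -4): max_ending_here = 59, max_so_far = 63
Position 7 (value -3): max_ending_here = 56, max_so_far = 63
Position 8 (value -15): max_ending_here = 41, max_so_far = 63
Position 9 (value -19): max_ending_here = 22, max_so_far = 63

Maximum subarray: [4, 15, 14, 19, 1, 10]
Maximum sum: 63

The maximum subarray is [4, 15, 14, 19, 1, 10] with sum 63. This subarray runs from index 0 to index 5.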